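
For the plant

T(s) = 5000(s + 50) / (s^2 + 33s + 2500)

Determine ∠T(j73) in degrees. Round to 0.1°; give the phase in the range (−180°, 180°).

-84.0°

At s = jω = j73:
zero (s+50): 50 + j73 → |·| = √(50²+73²) = √7829 ≈ 88.482, ∠ = arctan(73/50) ≈ 55.59°
quadratic: (j73)² + 33·j73 + 2500 = -2829 + j2409 → |·| ≈ 3715.7, ∠ ≈ 139.58°
∠T = 55.59° − 139.58° = -83.99°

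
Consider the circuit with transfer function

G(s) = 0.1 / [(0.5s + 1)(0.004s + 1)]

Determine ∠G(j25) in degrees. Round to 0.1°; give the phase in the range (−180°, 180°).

-91.1°

At ω = 25 rad/s:
pole (1 + j25·0.5) = 1 + j12.5 → |·| ≈ 12.54, ∠ ≈ 85.43°
pole (1 + j25·0.004) = 1 + j0.1 → |·| ≈ 1.005, ∠ ≈ 5.71°
∠G = (0°) − (85.43° + 5.71°) = -91.14°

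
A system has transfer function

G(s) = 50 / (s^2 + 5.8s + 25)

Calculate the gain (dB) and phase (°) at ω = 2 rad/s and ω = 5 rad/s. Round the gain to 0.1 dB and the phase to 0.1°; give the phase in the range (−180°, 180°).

At s = jω = j2:
quadratic: (j2)² + 5.8·j2 + 25 = 21 + j11.6 → |·| ≈ 23.991, ∠ ≈ 28.92°
|G| = 50 / 23.991 ≈ 2.0841
Gain = 20 log₁₀(2.0841) ≈ 6.38 dB
∠G = 0.00° − 28.92° = -28.92°

At s = jω = j5:
quadratic: (j5)² + 5.8·j5 + 25 = 0 + j29 → |·| ≈ 29, ∠ ≈ 90.00°
|G| = 50 / 29 ≈ 1.7241
Gain = 20 log₁₀(1.7241) ≈ 4.73 dB
∠G = 0.00° − 90.00° = -90.00°

ω = 2: 6.4 dB, -28.9°; ω = 5: 4.7 dB, -90.0°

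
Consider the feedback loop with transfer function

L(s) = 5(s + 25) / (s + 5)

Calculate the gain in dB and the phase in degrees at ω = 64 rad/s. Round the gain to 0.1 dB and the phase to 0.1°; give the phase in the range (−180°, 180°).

At s = jω = j64:
zero (s+25): 25 + j64 → |·| = √(25²+64²) = √4721 ≈ 68.71, ∠ = arctan(64/25) ≈ 68.66°
pole (s+5): 5 + j64 → |·| = √(5²+64²) = √4121 ≈ 64.195, ∠ = arctan(64/5) ≈ 85.53°
|L| = 5 · 68.71 / 64.195 ≈ 5.3517
Gain = 20 log₁₀(5.3517) ≈ 14.57 dB
∠L = 68.66° − 85.53° = -16.87°

14.6 dB, -16.9°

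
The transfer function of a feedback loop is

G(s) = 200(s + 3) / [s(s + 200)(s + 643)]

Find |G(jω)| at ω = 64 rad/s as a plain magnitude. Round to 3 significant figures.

0.00148

At s = jω = j64:
zero (s+3): 3 + j64 → |·| = √(3²+64²) = √4105 ≈ 64.07, ∠ = arctan(64/3) ≈ 87.32°
pole (s+200): 200 + j64 → |·| = √(200²+64²) = √44096 ≈ 209.99, ∠ = arctan(64/200) ≈ 17.74°
pole (s+643): 643 + j64 → |·| = √(643²+64²) = √417545 ≈ 646.18, ∠ = arctan(64/643) ≈ 5.68°
pole at origin: |s| = 64, ∠ = 90.00° (in denominator)
|G| = 200 · 64.07 / 8.6842e+06 ≈ 0.0014756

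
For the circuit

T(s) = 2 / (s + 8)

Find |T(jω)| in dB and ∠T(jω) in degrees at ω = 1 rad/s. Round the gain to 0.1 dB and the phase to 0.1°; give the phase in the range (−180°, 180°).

At s = jω = j1:
pole (s+8): 8 + j1 → |·| = √(8²+1²) = √65 ≈ 8.0623, ∠ = arctan(1/8) ≈ 7.13°
|T| = 2 / 8.0623 ≈ 0.24807
Gain = 20 log₁₀(0.24807) ≈ -12.11 dB
∠T = 0.00° − 7.13° = -7.13°

-12.1 dB, -7.1°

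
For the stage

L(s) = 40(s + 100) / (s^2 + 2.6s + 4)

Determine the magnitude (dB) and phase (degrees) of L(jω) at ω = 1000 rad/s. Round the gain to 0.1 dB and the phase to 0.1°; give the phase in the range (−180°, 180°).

-27.9 dB, -95.6°

At s = jω = j1000:
zero (s+100): 100 + j1000 → |·| = √(100²+1000²) = √1010000 ≈ 1005, ∠ = arctan(1000/100) ≈ 84.29°
quadratic: (j1000)² + 2.6·j1000 + 4 = -999996 + j2600 → |·| ≈ 1e+06, ∠ ≈ 179.85°
|L| = 40 · 1005 / 1e+06 ≈ 0.0402
Gain = 20 log₁₀(0.0402) ≈ -27.92 dB
∠L = 84.29° − 179.85° = -95.56°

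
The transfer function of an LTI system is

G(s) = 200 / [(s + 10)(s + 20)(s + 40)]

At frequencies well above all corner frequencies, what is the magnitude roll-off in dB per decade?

Each pole contributes −20 dB/decade at high frequency; each zero contributes +20 dB/decade.
Net: 0 zero(s) − 3 pole(s) → -60 dB/decade.

-60 dB/decade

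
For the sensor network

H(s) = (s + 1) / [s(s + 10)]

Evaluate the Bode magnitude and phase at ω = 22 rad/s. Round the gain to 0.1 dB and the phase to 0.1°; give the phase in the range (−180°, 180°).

-27.7 dB, -68.2°

At s = jω = j22:
zero (s+1): 1 + j22 → |·| = √(1²+22²) = √485 ≈ 22.023, ∠ = arctan(22/1) ≈ 87.40°
pole (s+10): 10 + j22 → |·| = √(10²+22²) = √584 ≈ 24.166, ∠ = arctan(22/10) ≈ 65.56°
pole at origin: |s| = 22, ∠ = 90.00° (in denominator)
|H| = 1 · 22.023 / 531.65 ≈ 0.041424
Gain = 20 log₁₀(0.041424) ≈ -27.65 dB
∠H = 87.40° − 155.56° = -68.16°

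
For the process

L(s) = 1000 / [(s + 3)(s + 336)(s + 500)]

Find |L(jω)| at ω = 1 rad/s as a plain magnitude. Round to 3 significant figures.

0.00188

At s = jω = j1:
pole (s+3): 3 + j1 → |·| = √(3²+1²) = √10 ≈ 3.1623, ∠ = arctan(1/3) ≈ 18.43°
pole (s+336): 336 + j1 → |·| = √(336²+1²) = √112897 ≈ 336, ∠ = arctan(1/336) ≈ 0.17°
pole (s+500): 500 + j1 → |·| = √(500²+1²) = √250001 ≈ 500, ∠ = arctan(1/500) ≈ 0.11°
|L| = 1000 / 5.3127e+05 ≈ 0.0018823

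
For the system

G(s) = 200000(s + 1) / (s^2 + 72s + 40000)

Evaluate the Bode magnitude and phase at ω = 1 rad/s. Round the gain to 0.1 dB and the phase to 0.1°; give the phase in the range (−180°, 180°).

At s = jω = j1:
zero (s+1): 1 + j1 → |·| = √(1²+1²) = √2 ≈ 1.4142, ∠ = arctan(1/1) ≈ 45.00°
quadratic: (j1)² + 72·j1 + 40000 = 39999 + j72 → |·| ≈ 39999, ∠ ≈ 0.10°
|G| = 200000 · 1.4142 / 39999 ≈ 7.0712
Gain = 20 log₁₀(7.0712) ≈ 16.99 dB
∠G = 45.00° − 0.10° = 44.90°

17.0 dB, 44.9°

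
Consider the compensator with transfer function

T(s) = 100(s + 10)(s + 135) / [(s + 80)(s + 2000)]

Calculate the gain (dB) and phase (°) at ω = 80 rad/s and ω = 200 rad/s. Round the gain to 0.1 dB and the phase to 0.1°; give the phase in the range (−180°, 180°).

ω = 80: 14.9 dB, 66.2°; ω = 200: 21.0 dB, 69.2°

At s = jω = j80:
zero (s+10): 10 + j80 → |·| = √(10²+80²) = √6500 ≈ 80.623, ∠ = arctan(80/10) ≈ 82.87°
zero (s+135): 135 + j80 → |·| = √(135²+80²) = √24625 ≈ 156.92, ∠ = arctan(80/135) ≈ 30.65°
pole (s+80): 80 + j80 → |·| = √(80²+80²) = √12800 ≈ 113.14, ∠ = arctan(80/80) ≈ 45.00°
pole (s+2000): 2000 + j80 → |·| = √(2000²+80²) = √4006400 ≈ 2001.6, ∠ = arctan(80/2000) ≈ 2.29°
|T| = 100 · 12651 / 2.2646e+05 ≈ 5.5864
Gain = 20 log₁₀(5.5864) ≈ 14.94 dB
∠T = 113.52° − 47.29° = 66.23°

At s = jω = j200:
zero (s+10): 10 + j200 → |·| = √(10²+200²) = √40100 ≈ 200.25, ∠ = arctan(200/10) ≈ 87.14°
zero (s+135): 135 + j200 → |·| = √(135²+200²) = √58225 ≈ 241.3, ∠ = arctan(200/135) ≈ 55.98°
pole (s+80): 80 + j200 → |·| = √(80²+200²) = √46400 ≈ 215.41, ∠ = arctan(200/80) ≈ 68.20°
pole (s+2000): 2000 + j200 → |·| = √(2000²+200²) = √4040000 ≈ 2010, ∠ = arctan(200/2000) ≈ 5.71°
|T| = 100 · 48320 / 4.3297e+05 ≈ 11.16
Gain = 20 log₁₀(11.16) ≈ 20.95 dB
∠T = 143.12° − 73.91° = 69.21°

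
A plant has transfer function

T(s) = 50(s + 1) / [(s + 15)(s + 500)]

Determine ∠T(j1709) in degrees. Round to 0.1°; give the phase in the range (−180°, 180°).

At s = jω = j1709:
zero (s+1): 1 + j1709 → |·| = √(1²+1709²) = √2920682 ≈ 1709, ∠ = arctan(1709/1) ≈ 89.97°
pole (s+15): 15 + j1709 → |·| = √(15²+1709²) = √2920906 ≈ 1709.1, ∠ = arctan(1709/15) ≈ 89.50°
pole (s+500): 500 + j1709 → |·| = √(500²+1709²) = √3170681 ≈ 1780.6, ∠ = arctan(1709/500) ≈ 73.69°
∠T = 89.97° − 163.19° = -73.22°

-73.2°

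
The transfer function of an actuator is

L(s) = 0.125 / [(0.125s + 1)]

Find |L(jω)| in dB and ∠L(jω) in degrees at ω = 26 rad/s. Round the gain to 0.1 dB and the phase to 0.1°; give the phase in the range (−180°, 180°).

At ω = 26 rad/s:
pole (1 + j26·0.125) = 1 + j3.25 → |·| ≈ 3.4004, ∠ ≈ 72.90°
|L| = 0.125 · 1 / (3.4004) ≈ 0.03676
Gain = 20 log₁₀(0.03676) ≈ -28.69 dB
∠L = (0°) − (72.90°) = -72.90°

-28.7 dB, -72.9°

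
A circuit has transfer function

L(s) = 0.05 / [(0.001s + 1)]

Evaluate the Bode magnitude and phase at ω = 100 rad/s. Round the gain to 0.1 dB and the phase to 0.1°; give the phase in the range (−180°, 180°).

-26.1 dB, -5.7°

At ω = 100 rad/s:
pole (1 + j100·0.001) = 1 + j0.1 → |·| ≈ 1.005, ∠ ≈ 5.71°
|L| = 0.05 · 1 / (1.005) ≈ 0.049751
Gain = 20 log₁₀(0.049751) ≈ -26.06 dB
∠L = (0°) − (5.71°) = -5.71°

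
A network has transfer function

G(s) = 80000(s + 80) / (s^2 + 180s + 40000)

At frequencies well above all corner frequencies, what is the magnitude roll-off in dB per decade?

Each pole contributes −20 dB/decade at high frequency; each zero contributes +20 dB/decade.
Net: 1 zero(s) − 2 pole(s) → -20 dB/decade.

-20 dB/decade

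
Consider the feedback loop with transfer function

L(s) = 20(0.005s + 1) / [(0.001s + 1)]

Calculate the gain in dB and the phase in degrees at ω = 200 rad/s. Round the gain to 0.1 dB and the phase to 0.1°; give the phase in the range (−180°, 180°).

At ω = 200 rad/s:
zero (1 + j200·0.005) = 1 + j1 → |·| ≈ 1.4142, ∠ ≈ 45.00°
pole (1 + j200·0.001) = 1 + j0.2 → |·| ≈ 1.0198, ∠ ≈ 11.31°
|L| = 20 · 1.4142 / (1.0198) ≈ 27.735
Gain = 20 log₁₀(27.735) ≈ 28.86 dB
∠L = (45.00°) − (11.31°) = 33.69°

28.9 dB, 33.7°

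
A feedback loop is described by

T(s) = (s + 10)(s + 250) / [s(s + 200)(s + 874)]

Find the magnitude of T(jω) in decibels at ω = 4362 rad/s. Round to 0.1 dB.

-73.0 dB

At s = jω = j4362:
zero (s+10): 10 + j4362 → |·| = √(10²+4362²) = √19027144 ≈ 4362, ∠ = arctan(4362/10) ≈ 89.87°
zero (s+250): 250 + j4362 → |·| = √(250²+4362²) = √19089544 ≈ 4369.2, ∠ = arctan(4362/250) ≈ 86.72°
pole (s+200): 200 + j4362 → |·| = √(200²+4362²) = √19067044 ≈ 4366.6, ∠ = arctan(4362/200) ≈ 87.37°
pole (s+874): 874 + j4362 → |·| = √(874²+4362²) = √19790920 ≈ 4448.7, ∠ = arctan(4362/874) ≈ 78.67°
pole at origin: |s| = 4362, ∠ = 90.00° (in denominator)
|T| = 1 · 1.9058e+07 / 8.4735e+10 ≈ 0.00022491
Gain = 20 log₁₀(0.00022491) ≈ -72.96 dB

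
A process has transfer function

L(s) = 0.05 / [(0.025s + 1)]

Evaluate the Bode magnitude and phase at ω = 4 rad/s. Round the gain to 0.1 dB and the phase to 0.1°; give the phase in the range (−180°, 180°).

At ω = 4 rad/s:
pole (1 + j4·0.025) = 1 + j0.1 → |·| ≈ 1.005, ∠ ≈ 5.71°
|L| = 0.05 · 1 / (1.005) ≈ 0.049751
Gain = 20 log₁₀(0.049751) ≈ -26.06 dB
∠L = (0°) − (5.71°) = -5.71°

-26.1 dB, -5.7°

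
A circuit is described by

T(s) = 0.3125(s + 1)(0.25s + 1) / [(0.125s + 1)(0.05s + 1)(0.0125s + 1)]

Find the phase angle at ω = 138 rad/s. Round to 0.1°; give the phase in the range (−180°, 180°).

-50.4°

At ω = 138 rad/s:
zero (1 + j138·1) = 1 + j138 → |·| ≈ 138, ∠ ≈ 89.58°
zero (1 + j138·0.25) = 1 + j34.5 → |·| ≈ 34.514, ∠ ≈ 88.34°
pole (1 + j138·0.125) = 1 + j17.25 → |·| ≈ 17.279, ∠ ≈ 86.68°
pole (1 + j138·0.05) = 1 + j6.9 → |·| ≈ 6.9721, ∠ ≈ 81.75°
pole (1 + j138·0.0125) = 1 + j1.725 → |·| ≈ 1.9939, ∠ ≈ 59.90°
∠T = (89.58° + 88.34°) − (86.68° + 81.75° + 59.90°) = -50.41°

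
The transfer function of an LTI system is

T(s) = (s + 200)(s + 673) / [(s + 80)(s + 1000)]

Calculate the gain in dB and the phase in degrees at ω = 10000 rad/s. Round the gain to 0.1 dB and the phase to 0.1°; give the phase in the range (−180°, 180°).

-0.0 dB, 1.2°

At s = jω = j10000:
zero (s+200): 200 + j10000 → |·| = √(200²+10000²) = √100040000 ≈ 10002, ∠ = arctan(10000/200) ≈ 88.85°
zero (s+673): 673 + j10000 → |·| = √(673²+10000²) = √100452929 ≈ 10023, ∠ = arctan(10000/673) ≈ 86.15°
pole (s+80): 80 + j10000 → |·| = √(80²+10000²) = √100006400 ≈ 10000, ∠ = arctan(10000/80) ≈ 89.54°
pole (s+1000): 1000 + j10000 → |·| = √(1000²+10000²) = √101000000 ≈ 10050, ∠ = arctan(10000/1000) ≈ 84.29°
|T| = 1 · 1.0025e+08 / 1.005e+08 ≈ 0.99751
Gain = 20 log₁₀(0.99751) ≈ -0.02 dB
∠T = 175.00° − 173.83° = 1.17°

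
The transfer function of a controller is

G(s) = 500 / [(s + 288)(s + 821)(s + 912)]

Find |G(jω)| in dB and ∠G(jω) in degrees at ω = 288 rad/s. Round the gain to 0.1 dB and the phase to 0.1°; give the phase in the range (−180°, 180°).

-116.6 dB, -81.9°

At s = jω = j288:
pole (s+288): 288 + j288 → |·| = √(288²+288²) = √165888 ≈ 407.29, ∠ = arctan(288/288) ≈ 45.00°
pole (s+821): 821 + j288 → |·| = √(821²+288²) = √756985 ≈ 870.05, ∠ = arctan(288/821) ≈ 19.33°
pole (s+912): 912 + j288 → |·| = √(912²+288²) = √914688 ≈ 956.39, ∠ = arctan(288/912) ≈ 17.53°
|G| = 500 / 3.3891e+08 ≈ 1.4753e-06
Gain = 20 log₁₀(1.4753e-06) ≈ -116.62 dB
∠G = 0.00° − 81.86° = -81.86°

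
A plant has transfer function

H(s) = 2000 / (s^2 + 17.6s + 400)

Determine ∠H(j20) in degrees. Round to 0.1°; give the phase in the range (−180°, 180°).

At s = jω = j20:
quadratic: (j20)² + 17.6·j20 + 400 = 0 + j352 → |·| ≈ 352, ∠ ≈ 90.00°
∠H = 0.00° − 90.00° = -90.00°

-90.0°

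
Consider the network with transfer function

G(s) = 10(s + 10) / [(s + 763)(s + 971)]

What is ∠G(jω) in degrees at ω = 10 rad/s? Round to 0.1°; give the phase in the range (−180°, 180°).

At s = jω = j10:
zero (s+10): 10 + j10 → |·| = √(10²+10²) = √200 ≈ 14.142, ∠ = arctan(10/10) ≈ 45.00°
pole (s+763): 763 + j10 → |·| = √(763²+10²) = √582269 ≈ 763.07, ∠ = arctan(10/763) ≈ 0.75°
pole (s+971): 971 + j10 → |·| = √(971²+10²) = √942941 ≈ 971.05, ∠ = arctan(10/971) ≈ 0.59°
∠G = 45.00° − 1.34° = 43.66°

43.7°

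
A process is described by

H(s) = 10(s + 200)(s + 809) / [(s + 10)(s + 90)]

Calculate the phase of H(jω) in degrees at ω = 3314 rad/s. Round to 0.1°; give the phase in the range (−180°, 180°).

-15.4°

At s = jω = j3314:
zero (s+200): 200 + j3314 → |·| = √(200²+3314²) = √11022596 ≈ 3320, ∠ = arctan(3314/200) ≈ 86.55°
zero (s+809): 809 + j3314 → |·| = √(809²+3314²) = √11637077 ≈ 3411.3, ∠ = arctan(3314/809) ≈ 76.28°
pole (s+10): 10 + j3314 → |·| = √(10²+3314²) = √10982696 ≈ 3314, ∠ = arctan(3314/10) ≈ 89.83°
pole (s+90): 90 + j3314 → |·| = √(90²+3314²) = √10990696 ≈ 3315.2, ∠ = arctan(3314/90) ≈ 88.44°
∠H = 162.83° − 178.27° = -15.44°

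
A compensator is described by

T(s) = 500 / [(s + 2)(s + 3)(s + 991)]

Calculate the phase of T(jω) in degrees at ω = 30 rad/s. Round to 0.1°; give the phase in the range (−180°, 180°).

-172.2°

At s = jω = j30:
pole (s+2): 2 + j30 → |·| = √(2²+30²) = √904 ≈ 30.067, ∠ = arctan(30/2) ≈ 86.19°
pole (s+3): 3 + j30 → |·| = √(3²+30²) = √909 ≈ 30.15, ∠ = arctan(30/3) ≈ 84.29°
pole (s+991): 991 + j30 → |·| = √(991²+30²) = √982981 ≈ 991.45, ∠ = arctan(30/991) ≈ 1.73°
∠T = 0.00° − 172.21° = -172.21°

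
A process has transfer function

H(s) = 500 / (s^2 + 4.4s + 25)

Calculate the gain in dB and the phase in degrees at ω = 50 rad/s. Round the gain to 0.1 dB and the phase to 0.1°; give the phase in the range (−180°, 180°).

At s = jω = j50:
quadratic: (j50)² + 4.4·j50 + 25 = -2475 + j220 → |·| ≈ 2484.8, ∠ ≈ 174.92°
|H| = 500 / 2484.8 ≈ 0.20122
Gain = 20 log₁₀(0.20122) ≈ -13.93 dB
∠H = 0.00° − 174.92° = -174.92°

-13.9 dB, -174.9°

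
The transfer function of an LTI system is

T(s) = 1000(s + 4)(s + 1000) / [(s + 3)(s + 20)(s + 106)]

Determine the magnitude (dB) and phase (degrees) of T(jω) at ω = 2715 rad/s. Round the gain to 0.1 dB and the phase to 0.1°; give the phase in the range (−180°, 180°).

-8.1 dB, -107.6°

At s = jω = j2715:
zero (s+4): 4 + j2715 → |·| = √(4²+2715²) = √7371241 ≈ 2715, ∠ = arctan(2715/4) ≈ 89.92°
zero (s+1000): 1000 + j2715 → |·| = √(1000²+2715²) = √8371225 ≈ 2893.3, ∠ = arctan(2715/1000) ≈ 69.78°
pole (s+3): 3 + j2715 → |·| = √(3²+2715²) = √7371234 ≈ 2715, ∠ = arctan(2715/3) ≈ 89.94°
pole (s+20): 20 + j2715 → |·| = √(20²+2715²) = √7371625 ≈ 2715.1, ∠ = arctan(2715/20) ≈ 89.58°
pole (s+106): 106 + j2715 → |·| = √(106²+2715²) = √7382461 ≈ 2717.1, ∠ = arctan(2715/106) ≈ 87.76°
|T| = 1000 · 7.8553e+06 / 2.0029e+10 ≈ 0.3922
Gain = 20 log₁₀(0.3922) ≈ -8.13 dB
∠T = 159.70° − 267.28° = -107.58°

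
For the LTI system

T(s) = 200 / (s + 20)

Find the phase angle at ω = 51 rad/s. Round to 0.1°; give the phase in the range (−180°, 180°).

-68.6°

At s = jω = j51:
pole (s+20): 20 + j51 → |·| = √(20²+51²) = √3001 ≈ 54.781, ∠ = arctan(51/20) ≈ 68.59°
∠T = 0.00° − 68.59° = -68.59°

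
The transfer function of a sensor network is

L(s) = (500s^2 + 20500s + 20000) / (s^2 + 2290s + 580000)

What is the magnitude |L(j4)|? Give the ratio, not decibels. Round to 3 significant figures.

Substitute s = j4:
Numerator: 500(j4)^2 + 20500(j4) + 20000 = 12000 + j82000
Denominator: (j4)^2 + 2290(j4) + 580000 = 579984 + j9160
|N| = √(12000² + 82000²) ≈ 82873, ∠N ≈ 81.67°
|D| = √(579984² + 9160²) ≈ 5.8006e+05, ∠D ≈ 0.90°
|L| = 82873 / 5.8006e+05 ≈ 0.14287

0.143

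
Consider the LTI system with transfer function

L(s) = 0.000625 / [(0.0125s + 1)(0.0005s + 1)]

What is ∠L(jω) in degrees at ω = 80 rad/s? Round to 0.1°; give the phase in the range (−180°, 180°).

-47.3°

At ω = 80 rad/s:
pole (1 + j80·0.0125) = 1 + j1 → |·| ≈ 1.4142, ∠ ≈ 45.00°
pole (1 + j80·0.0005) = 1 + j0.04 → |·| ≈ 1.0008, ∠ ≈ 2.29°
∠L = (0°) − (45.00° + 2.29°) = -47.29°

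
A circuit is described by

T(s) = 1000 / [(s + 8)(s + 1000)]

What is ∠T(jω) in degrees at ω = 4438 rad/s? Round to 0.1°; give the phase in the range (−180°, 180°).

At s = jω = j4438:
pole (s+8): 8 + j4438 → |·| = √(8²+4438²) = √19695908 ≈ 4438, ∠ = arctan(4438/8) ≈ 89.90°
pole (s+1000): 1000 + j4438 → |·| = √(1000²+4438²) = √20695844 ≈ 4549.3, ∠ = arctan(4438/1000) ≈ 77.30°
∠T = 0.00° − 167.20° = -167.20°

-167.2°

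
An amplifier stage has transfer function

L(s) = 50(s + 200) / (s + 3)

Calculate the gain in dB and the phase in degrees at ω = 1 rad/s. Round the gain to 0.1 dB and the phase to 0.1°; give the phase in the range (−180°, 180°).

70.0 dB, -18.1°

At s = jω = j1:
zero (s+200): 200 + j1 → |·| = √(200²+1²) = √40001 ≈ 200, ∠ = arctan(1/200) ≈ 0.29°
pole (s+3): 3 + j1 → |·| = √(3²+1²) = √10 ≈ 3.1623, ∠ = arctan(1/3) ≈ 18.43°
|L| = 50 · 200 / 3.1623 ≈ 3162.3
Gain = 20 log₁₀(3162.3) ≈ 70.00 dB
∠L = 0.29° − 18.43° = -18.14°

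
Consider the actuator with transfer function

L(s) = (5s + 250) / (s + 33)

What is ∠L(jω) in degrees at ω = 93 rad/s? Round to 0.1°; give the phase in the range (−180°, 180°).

-8.7°

Substitute s = j93:
Numerator: 5(j93) + 250 = 250 + j465
Denominator: (j93) + 33 = 33 + j93
|N| = √(250² + 465²) ≈ 527.94, ∠N ≈ 61.74°
|D| = √(33² + 93²) ≈ 98.681, ∠D ≈ 70.46°
∠L = 61.74° − 70.46° = -8.72°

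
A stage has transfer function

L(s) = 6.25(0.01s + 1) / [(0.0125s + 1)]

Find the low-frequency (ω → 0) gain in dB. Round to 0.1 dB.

L(0) = 6.25 · 1 / 1 = 6.25
20 log₁₀(6.25) ≈ 15.92 dB

15.9 dB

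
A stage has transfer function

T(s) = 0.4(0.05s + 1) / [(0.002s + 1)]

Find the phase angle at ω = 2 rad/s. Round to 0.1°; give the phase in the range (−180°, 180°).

5.5°

At ω = 2 rad/s:
zero (1 + j2·0.05) = 1 + j0.1 → |·| ≈ 1.005, ∠ ≈ 5.71°
pole (1 + j2·0.002) = 1 + j0.004 → |·| ≈ 1, ∠ ≈ 0.23°
∠T = (5.71°) − (0.23°) = 5.48°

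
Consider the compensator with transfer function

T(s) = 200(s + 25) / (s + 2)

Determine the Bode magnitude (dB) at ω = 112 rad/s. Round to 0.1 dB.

46.2 dB

At s = jω = j112:
zero (s+25): 25 + j112 → |·| = √(25²+112²) = √13169 ≈ 114.76, ∠ = arctan(112/25) ≈ 77.42°
pole (s+2): 2 + j112 → |·| = √(2²+112²) = √12548 ≈ 112.02, ∠ = arctan(112/2) ≈ 88.98°
|T| = 200 · 114.76 / 112.02 ≈ 204.89
Gain = 20 log₁₀(204.89) ≈ 46.23 dB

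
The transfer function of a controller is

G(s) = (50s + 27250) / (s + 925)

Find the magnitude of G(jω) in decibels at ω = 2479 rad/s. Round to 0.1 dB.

33.6 dB

Substitute s = j2479:
Numerator: 50(j2479) + 27250 = 27250 + j123950
Denominator: (j2479) + 925 = 925 + j2479
|N| = √(27250² + 123950²) ≈ 1.2691e+05, ∠N ≈ 77.60°
|D| = √(925² + 2479²) ≈ 2646, ∠D ≈ 69.54°
|G| = 1.2691e+05 / 2646 ≈ 47.963
Gain = 20 log₁₀(47.963) ≈ 33.62 dB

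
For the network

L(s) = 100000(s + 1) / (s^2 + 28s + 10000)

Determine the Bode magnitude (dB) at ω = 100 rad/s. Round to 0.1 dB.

71.1 dB

At s = jω = j100:
zero (s+1): 1 + j100 → |·| = √(1²+100²) = √10001 ≈ 100, ∠ = arctan(100/1) ≈ 89.43°
quadratic: (j100)² + 28·j100 + 10000 = 0 + j2800 → |·| ≈ 2800, ∠ ≈ 90.00°
|L| = 100000 · 100 / 2800 ≈ 3571.4
Gain = 20 log₁₀(3571.4) ≈ 71.06 dB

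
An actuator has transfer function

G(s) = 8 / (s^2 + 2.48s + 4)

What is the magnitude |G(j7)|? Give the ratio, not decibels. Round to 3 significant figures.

0.166

At s = jω = j7:
quadratic: (j7)² + 2.48·j7 + 4 = -45 + j17.36 → |·| ≈ 48.232, ∠ ≈ 158.90°
|G| = 8 / 48.232 ≈ 0.16586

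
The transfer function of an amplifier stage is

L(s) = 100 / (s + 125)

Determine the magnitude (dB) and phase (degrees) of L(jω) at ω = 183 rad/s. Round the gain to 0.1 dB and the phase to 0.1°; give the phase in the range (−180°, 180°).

-6.9 dB, -55.7°

At s = jω = j183:
pole (s+125): 125 + j183 → |·| = √(125²+183²) = √49114 ≈ 221.62, ∠ = arctan(183/125) ≈ 55.66°
|L| = 100 / 221.62 ≈ 0.45122
Gain = 20 log₁₀(0.45122) ≈ -6.91 dB
∠L = 0.00° − 55.66° = -55.66°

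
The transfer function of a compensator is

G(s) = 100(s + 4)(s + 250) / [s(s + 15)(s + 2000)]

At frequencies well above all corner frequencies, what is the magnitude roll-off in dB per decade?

-20 dB/decade

Each pole contributes −20 dB/decade at high frequency; each zero contributes +20 dB/decade.
Net: 2 zero(s) − 3 pole(s) → -20 dB/decade.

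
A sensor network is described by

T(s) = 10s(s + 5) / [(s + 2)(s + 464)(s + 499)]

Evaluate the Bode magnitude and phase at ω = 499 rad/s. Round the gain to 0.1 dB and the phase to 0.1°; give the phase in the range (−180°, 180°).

-39.7 dB, -2.4°

At s = jω = j499:
zero (s+5): 5 + j499 → |·| = √(5²+499²) = √249026 ≈ 499.03, ∠ = arctan(499/5) ≈ 89.43°
zero at origin: s = j499 → |·| = 499, ∠ = 90.00°
pole (s+2): 2 + j499 → |·| = √(2²+499²) = √249005 ≈ 499, ∠ = arctan(499/2) ≈ 89.77°
pole (s+464): 464 + j499 → |·| = √(464²+499²) = √464297 ≈ 681.39, ∠ = arctan(499/464) ≈ 47.08°
pole (s+499): 499 + j499 → |·| = √(499²+499²) = √498002 ≈ 705.69, ∠ = arctan(499/499) ≈ 45.00°
|T| = 10 · 2.4902e+05 / 2.3994e+08 ≈ 0.010378
Gain = 20 log₁₀(0.010378) ≈ -39.68 dB
∠T = 179.43° − 181.85° = -2.42°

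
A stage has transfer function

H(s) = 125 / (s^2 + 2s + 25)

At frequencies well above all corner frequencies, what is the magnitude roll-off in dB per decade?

-40 dB/decade

Each pole contributes −20 dB/decade at high frequency; each zero contributes +20 dB/decade.
Net: 0 zero(s) − 2 pole(s) → -40 dB/decade.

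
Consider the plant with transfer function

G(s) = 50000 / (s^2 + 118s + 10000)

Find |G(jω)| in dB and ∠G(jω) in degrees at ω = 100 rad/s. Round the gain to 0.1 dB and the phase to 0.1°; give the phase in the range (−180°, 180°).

At s = jω = j100:
quadratic: (j100)² + 118·j100 + 10000 = 0 + j11800 → |·| ≈ 11800, ∠ ≈ 90.00°
|G| = 50000 / 11800 ≈ 4.2373
Gain = 20 log₁₀(4.2373) ≈ 12.54 dB
∠G = 0.00° − 90.00° = -90.00°

12.5 dB, -90.0°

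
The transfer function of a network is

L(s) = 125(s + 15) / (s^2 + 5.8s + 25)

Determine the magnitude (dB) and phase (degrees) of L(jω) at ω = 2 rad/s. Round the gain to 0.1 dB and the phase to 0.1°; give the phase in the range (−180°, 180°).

37.9 dB, -21.3°

At s = jω = j2:
zero (s+15): 15 + j2 → |·| = √(15²+2²) = √229 ≈ 15.133, ∠ = arctan(2/15) ≈ 7.59°
quadratic: (j2)² + 5.8·j2 + 25 = 21 + j11.6 → |·| ≈ 23.991, ∠ ≈ 28.92°
|L| = 125 · 15.133 / 23.991 ≈ 78.847
Gain = 20 log₁₀(78.847) ≈ 37.94 dB
∠L = 7.59° − 28.92° = -21.33°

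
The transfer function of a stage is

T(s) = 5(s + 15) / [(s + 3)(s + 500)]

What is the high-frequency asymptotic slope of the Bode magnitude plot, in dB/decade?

-20 dB/decade

Each pole contributes −20 dB/decade at high frequency; each zero contributes +20 dB/decade.
Net: 1 zero(s) − 2 pole(s) → -20 dB/decade.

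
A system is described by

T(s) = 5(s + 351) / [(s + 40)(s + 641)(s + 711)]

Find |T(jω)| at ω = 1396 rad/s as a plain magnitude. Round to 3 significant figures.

At s = jω = j1396:
zero (s+351): 351 + j1396 → |·| = √(351²+1396²) = √2072017 ≈ 1439.5, ∠ = arctan(1396/351) ≈ 75.89°
pole (s+40): 40 + j1396 → |·| = √(40²+1396²) = √1950416 ≈ 1396.6, ∠ = arctan(1396/40) ≈ 88.36°
pole (s+641): 641 + j1396 → |·| = √(641²+1396²) = √2359697 ≈ 1536.1, ∠ = arctan(1396/641) ≈ 65.34°
pole (s+711): 711 + j1396 → |·| = √(711²+1396²) = √2454337 ≈ 1566.6, ∠ = arctan(1396/711) ≈ 63.01°
|T| = 5 · 1439.5 / 3.3609e+09 ≈ 2.1415e-06

2.14e-06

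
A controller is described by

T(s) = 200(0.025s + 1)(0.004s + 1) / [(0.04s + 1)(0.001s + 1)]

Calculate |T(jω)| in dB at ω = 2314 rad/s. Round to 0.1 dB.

At ω = 2314 rad/s:
zero (1 + j2314·0.025) = 1 + j57.85 → |·| ≈ 57.859, ∠ ≈ 89.01°
zero (1 + j2314·0.004) = 1 + j9.256 → |·| ≈ 9.3099, ∠ ≈ 83.83°
pole (1 + j2314·0.04) = 1 + j92.56 → |·| ≈ 92.565, ∠ ≈ 89.38°
pole (1 + j2314·0.001) = 1 + j2.314 → |·| ≈ 2.5208, ∠ ≈ 66.63°
|T| = 200 · 57.859 · 9.3099 / (92.565 · 2.5208) ≈ 461.7
Gain = 20 log₁₀(461.7) ≈ 53.29 dB

53.3 dB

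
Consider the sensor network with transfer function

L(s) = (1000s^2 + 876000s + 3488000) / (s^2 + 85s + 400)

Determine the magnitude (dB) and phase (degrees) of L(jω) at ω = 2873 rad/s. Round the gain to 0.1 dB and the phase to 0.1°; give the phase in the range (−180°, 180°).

60.4 dB, -15.3°

Substitute s = j2873:
Numerator: 1000(j2873)^2 + 876000(j2873) + 3488000 = -8250641000 + j2516748000
Denominator: (j2873)^2 + 85(j2873) + 400 = -8253729 + j244205
|N| = √(8250641000² + 2516748000²) ≈ 8.626e+09, ∠N ≈ 163.04°
|D| = √(8253729² + 244205²) ≈ 8.2573e+06, ∠D ≈ 178.31°
|L| = 8.626e+09 / 8.2573e+06 ≈ 1044.7
Gain = 20 log₁₀(1044.7) ≈ 60.38 dB
∠L = 163.04° − 178.31° = -15.27°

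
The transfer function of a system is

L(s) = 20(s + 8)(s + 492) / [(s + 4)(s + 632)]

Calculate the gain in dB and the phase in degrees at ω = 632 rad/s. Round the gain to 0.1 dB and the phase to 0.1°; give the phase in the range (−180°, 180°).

At s = jω = j632:
zero (s+8): 8 + j632 → |·| = √(8²+632²) = √399488 ≈ 632.05, ∠ = arctan(632/8) ≈ 89.27°
zero (s+492): 492 + j632 → |·| = √(492²+632²) = √641488 ≈ 800.93, ∠ = arctan(632/492) ≈ 52.10°
pole (s+4): 4 + j632 → |·| = √(4²+632²) = √399440 ≈ 632.01, ∠ = arctan(632/4) ≈ 89.64°
pole (s+632): 632 + j632 → |·| = √(632²+632²) = √798848 ≈ 893.78, ∠ = arctan(632/632) ≈ 45.00°
|L| = 20 · 5.0623e+05 / 5.6488e+05 ≈ 17.923
Gain = 20 log₁₀(17.923) ≈ 25.07 dB
∠L = 141.37° − 134.64° = 6.73°

25.1 dB, 6.7°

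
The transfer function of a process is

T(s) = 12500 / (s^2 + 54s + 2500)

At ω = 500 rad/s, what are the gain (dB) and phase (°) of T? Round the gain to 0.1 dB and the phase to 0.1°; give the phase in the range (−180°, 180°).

-26.0 dB, -173.8°

At s = jω = j500:
quadratic: (j500)² + 54·j500 + 2500 = -247500 + j27000 → |·| ≈ 2.4897e+05, ∠ ≈ 173.77°
|T| = 12500 / 2.4897e+05 ≈ 0.050207
Gain = 20 log₁₀(0.050207) ≈ -25.98 dB
∠T = 0.00° − 173.77° = -173.77°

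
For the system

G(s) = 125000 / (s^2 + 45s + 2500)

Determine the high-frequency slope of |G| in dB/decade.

Each pole contributes −20 dB/decade at high frequency; each zero contributes +20 dB/decade.
Net: 0 zero(s) − 2 pole(s) → -40 dB/decade.

-40 dB/decade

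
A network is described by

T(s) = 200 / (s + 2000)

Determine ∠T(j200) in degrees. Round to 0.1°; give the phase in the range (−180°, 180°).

-5.7°

At s = jω = j200:
pole (s+2000): 2000 + j200 → |·| = √(2000²+200²) = √4040000 ≈ 2010, ∠ = arctan(200/2000) ≈ 5.71°
∠T = 0.00° − 5.71° = -5.71°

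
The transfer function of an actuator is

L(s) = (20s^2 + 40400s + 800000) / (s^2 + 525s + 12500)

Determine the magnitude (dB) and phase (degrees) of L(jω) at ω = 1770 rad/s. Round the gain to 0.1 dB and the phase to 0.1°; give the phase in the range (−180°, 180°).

Substitute s = j1770:
Numerator: 20(j1770)^2 + 40400(j1770) + 800000 = -61858000 + j71508000
Denominator: (j1770)^2 + 525(j1770) + 12500 = -3120400 + j929250
|N| = √(61858000² + 71508000²) ≈ 9.4551e+07, ∠N ≈ 130.86°
|D| = √(3120400² + 929250²) ≈ 3.2558e+06, ∠D ≈ 163.42°
|L| = 9.4551e+07 / 3.2558e+06 ≈ 29.041
Gain = 20 log₁₀(29.041) ≈ 29.26 dB
∠L = 130.86° − 163.42° = -32.56°

29.3 dB, -32.6°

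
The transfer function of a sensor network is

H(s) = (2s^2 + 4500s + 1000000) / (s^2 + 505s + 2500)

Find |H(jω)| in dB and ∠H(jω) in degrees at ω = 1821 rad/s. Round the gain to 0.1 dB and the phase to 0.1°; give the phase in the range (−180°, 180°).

Substitute s = j1821:
Numerator: 2(j1821)^2 + 4500(j1821) + 1000000 = -5632082 + j8194500
Denominator: (j1821)^2 + 505(j1821) + 2500 = -3313541 + j919605
|N| = √(5632082² + 8194500²) ≈ 9.9433e+06, ∠N ≈ 124.50°
|D| = √(3313541² + 919605²) ≈ 3.4388e+06, ∠D ≈ 164.49°
|H| = 9.9433e+06 / 3.4388e+06 ≈ 2.8915
Gain = 20 log₁₀(2.8915) ≈ 9.22 dB
∠H = 124.50° − 164.49° = -39.99°

9.2 dB, -40.0°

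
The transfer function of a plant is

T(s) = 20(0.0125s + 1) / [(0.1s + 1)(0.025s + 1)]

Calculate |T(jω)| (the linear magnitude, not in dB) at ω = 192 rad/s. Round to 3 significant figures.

At ω = 192 rad/s:
zero (1 + j192·0.0125) = 1 + j2.4 → |·| ≈ 2.6, ∠ ≈ 67.38°
pole (1 + j192·0.1) = 1 + j19.2 → |·| ≈ 19.226, ∠ ≈ 87.02°
pole (1 + j192·0.025) = 1 + j4.8 → |·| ≈ 4.9031, ∠ ≈ 78.23°
|T| = 20 · 2.6 / (19.226 · 4.9031) ≈ 0.55162

0.552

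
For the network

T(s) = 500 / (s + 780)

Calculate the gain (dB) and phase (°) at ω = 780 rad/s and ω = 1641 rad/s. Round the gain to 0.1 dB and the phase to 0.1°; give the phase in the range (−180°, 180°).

At s = jω = j780:
pole (s+780): 780 + j780 → |·| = √(780²+780²) = √1216800 ≈ 1103.1, ∠ = arctan(780/780) ≈ 45.00°
|T| = 500 / 1103.1 ≈ 0.45327
Gain = 20 log₁₀(0.45327) ≈ -6.87 dB
∠T = 0.00° − 45.00° = -45.00°

At s = jω = j1641:
pole (s+780): 780 + j1641 → |·| = √(780²+1641²) = √3301281 ≈ 1816.9, ∠ = arctan(1641/780) ≈ 64.58°
|T| = 500 / 1816.9 ≈ 0.27519
Gain = 20 log₁₀(0.27519) ≈ -11.21 dB
∠T = 0.00° − 64.58° = -64.58°

ω = 780: -6.9 dB, -45.0°; ω = 1641: -11.2 dB, -64.6°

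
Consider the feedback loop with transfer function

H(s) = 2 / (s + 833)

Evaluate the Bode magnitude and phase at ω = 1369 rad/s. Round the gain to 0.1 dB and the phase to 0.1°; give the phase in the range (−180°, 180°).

Substitute s = j1369:
Numerator: 2 = 2 + j0
Denominator: (j1369) + 833 = 833 + j1369
|N| = √(2² + 0²) ≈ 2, ∠N ≈ 0.00°
|D| = √(833² + 1369²) ≈ 1602.5, ∠D ≈ 58.68°
|H| = 2 / 1602.5 ≈ 0.001248
Gain = 20 log₁₀(0.001248) ≈ -58.08 dB
∠H = 0.00° − 58.68° = -58.68°

-58.1 dB, -58.7°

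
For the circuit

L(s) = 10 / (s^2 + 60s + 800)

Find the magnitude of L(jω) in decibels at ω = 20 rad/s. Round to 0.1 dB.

Substitute s = j20:
Numerator: 10 = 10 + j0
Denominator: (j20)^2 + 60(j20) + 800 = 400 + j1200
|N| = √(10² + 0²) ≈ 10, ∠N ≈ 0.00°
|D| = √(400² + 1200²) ≈ 1264.9, ∠D ≈ 71.57°
|L| = 10 / 1264.9 ≈ 0.0079058
Gain = 20 log₁₀(0.0079058) ≈ -42.04 dB

-42.0 dB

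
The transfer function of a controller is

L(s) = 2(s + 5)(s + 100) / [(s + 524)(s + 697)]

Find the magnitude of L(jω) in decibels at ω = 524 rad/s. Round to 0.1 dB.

-1.3 dB

At s = jω = j524:
zero (s+5): 5 + j524 → |·| = √(5²+524²) = √274601 ≈ 524.02, ∠ = arctan(524/5) ≈ 89.45°
zero (s+100): 100 + j524 → |·| = √(100²+524²) = √284576 ≈ 533.46, ∠ = arctan(524/100) ≈ 79.20°
pole (s+524): 524 + j524 → |·| = √(524²+524²) = √549152 ≈ 741.05, ∠ = arctan(524/524) ≈ 45.00°
pole (s+697): 697 + j524 → |·| = √(697²+524²) = √760385 ≈ 872, ∠ = arctan(524/697) ≈ 36.94°
|L| = 2 · 2.7954e+05 / 6.462e+05 ≈ 0.86518
Gain = 20 log₁₀(0.86518) ≈ -1.26 dB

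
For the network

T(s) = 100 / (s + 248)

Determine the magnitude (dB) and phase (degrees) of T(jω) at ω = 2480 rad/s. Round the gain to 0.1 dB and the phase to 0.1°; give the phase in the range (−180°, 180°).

-27.9 dB, -84.3°

At s = jω = j2480:
pole (s+248): 248 + j2480 → |·| = √(248²+2480²) = √6211904 ≈ 2492.4, ∠ = arctan(2480/248) ≈ 84.29°
|T| = 100 / 2492.4 ≈ 0.040122
Gain = 20 log₁₀(0.040122) ≈ -27.93 dB
∠T = 0.00° − 84.29° = -84.29°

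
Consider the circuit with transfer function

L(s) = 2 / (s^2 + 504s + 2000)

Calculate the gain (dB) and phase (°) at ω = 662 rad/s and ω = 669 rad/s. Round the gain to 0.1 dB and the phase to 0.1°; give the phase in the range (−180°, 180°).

Substitute s = j662:
Numerator: 2 = 2 + j0
Denominator: (j662)^2 + 504(j662) + 2000 = -436244 + j333648
|N| = √(2² + 0²) ≈ 2, ∠N ≈ 0.00°
|D| = √(436244² + 333648²) ≈ 5.4921e+05, ∠D ≈ 142.59°
|L| = 2 / 5.4921e+05 ≈ 3.6416e-06
Gain = 20 log₁₀(3.6416e-06) ≈ -108.77 dB
∠L = 0.00° − 142.59° = -142.59°

Substitute s = j669:
Numerator: 2 = 2 + j0
Denominator: (j669)^2 + 504(j669) + 2000 = -445561 + j337176
|N| = √(2² + 0²) ≈ 2, ∠N ≈ 0.00°
|D| = √(445561² + 337176²) ≈ 5.5876e+05, ∠D ≈ 142.88°
|L| = 2 / 5.5876e+05 ≈ 3.5794e-06
Gain = 20 log₁₀(3.5794e-06) ≈ -108.92 dB
∠L = 0.00° − 142.88° = -142.88°

ω = 662: -108.8 dB, -142.6°; ω = 669: -108.9 dB, -142.9°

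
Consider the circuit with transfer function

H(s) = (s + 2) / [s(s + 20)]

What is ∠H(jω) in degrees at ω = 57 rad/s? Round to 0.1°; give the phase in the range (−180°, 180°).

-72.7°

At s = jω = j57:
zero (s+2): 2 + j57 → |·| = √(2²+57²) = √3253 ≈ 57.035, ∠ = arctan(57/2) ≈ 87.99°
pole (s+20): 20 + j57 → |·| = √(20²+57²) = √3649 ≈ 60.407, ∠ = arctan(57/20) ≈ 70.67°
pole at origin: |s| = 57, ∠ = 90.00° (in denominator)
∠H = 87.99° − 160.67° = -72.68°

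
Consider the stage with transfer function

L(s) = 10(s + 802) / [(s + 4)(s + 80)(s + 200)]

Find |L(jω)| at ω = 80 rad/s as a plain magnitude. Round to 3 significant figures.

0.00413

At s = jω = j80:
zero (s+802): 802 + j80 → |·| = √(802²+80²) = √649604 ≈ 805.98, ∠ = arctan(80/802) ≈ 5.70°
pole (s+4): 4 + j80 → |·| = √(4²+80²) = √6416 ≈ 80.1, ∠ = arctan(80/4) ≈ 87.14°
pole (s+80): 80 + j80 → |·| = √(80²+80²) = √12800 ≈ 113.14, ∠ = arctan(80/80) ≈ 45.00°
pole (s+200): 200 + j80 → |·| = √(200²+80²) = √46400 ≈ 215.41, ∠ = arctan(80/200) ≈ 21.80°
|L| = 10 · 805.98 / 1.9522e+06 ≈ 0.0041286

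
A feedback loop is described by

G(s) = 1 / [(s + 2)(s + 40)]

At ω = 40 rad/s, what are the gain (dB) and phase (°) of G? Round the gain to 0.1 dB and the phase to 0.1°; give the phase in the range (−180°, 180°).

-67.1 dB, -132.1°

At s = jω = j40:
pole (s+2): 2 + j40 → |·| = √(2²+40²) = √1604 ≈ 40.05, ∠ = arctan(40/2) ≈ 87.14°
pole (s+40): 40 + j40 → |·| = √(40²+40²) = √3200 ≈ 56.569, ∠ = arctan(40/40) ≈ 45.00°
|G| = 1 / 2265.6 ≈ 0.00044138
Gain = 20 log₁₀(0.00044138) ≈ -67.10 dB
∠G = 0.00° − 132.14° = -132.14°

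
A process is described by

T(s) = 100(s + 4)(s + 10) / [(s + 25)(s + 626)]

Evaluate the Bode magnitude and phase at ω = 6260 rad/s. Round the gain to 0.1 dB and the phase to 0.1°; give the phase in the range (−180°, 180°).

40.0 dB, 5.8°

At s = jω = j6260:
zero (s+4): 4 + j6260 → |·| = √(4²+6260²) = √39187616 ≈ 6260, ∠ = arctan(6260/4) ≈ 89.96°
zero (s+10): 10 + j6260 → |·| = √(10²+6260²) = √39187700 ≈ 6260, ∠ = arctan(6260/10) ≈ 89.91°
pole (s+25): 25 + j6260 → |·| = √(25²+6260²) = √39188225 ≈ 6260, ∠ = arctan(6260/25) ≈ 89.77°
pole (s+626): 626 + j6260 → |·| = √(626²+6260²) = √39579476 ≈ 6291.2, ∠ = arctan(6260/626) ≈ 84.29°
|T| = 100 · 3.9188e+07 / 3.9383e+07 ≈ 99.505
Gain = 20 log₁₀(99.505) ≈ 39.96 dB
∠T = 179.87° − 174.06° = 5.81°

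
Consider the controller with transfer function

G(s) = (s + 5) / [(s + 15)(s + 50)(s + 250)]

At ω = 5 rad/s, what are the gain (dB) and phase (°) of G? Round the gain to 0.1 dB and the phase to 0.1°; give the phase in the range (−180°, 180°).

At s = jω = j5:
zero (s+5): 5 + j5 → |·| = √(5²+5²) = √50 ≈ 7.0711, ∠ = arctan(5/5) ≈ 45.00°
pole (s+15): 15 + j5 → |·| = √(15²+5²) = √250 ≈ 15.811, ∠ = arctan(5/15) ≈ 18.43°
pole (s+50): 50 + j5 → |·| = √(50²+5²) = √2525 ≈ 50.249, ∠ = arctan(5/50) ≈ 5.71°
pole (s+250): 250 + j5 → |·| = √(250²+5²) = √62525 ≈ 250.05, ∠ = arctan(5/250) ≈ 1.15°
|G| = 1 · 7.0711 / 1.9866e+05 ≈ 3.5594e-05
Gain = 20 log₁₀(3.5594e-05) ≈ -88.97 dB
∠G = 45.00° − 25.29° = 19.71°

-89.0 dB, 19.7°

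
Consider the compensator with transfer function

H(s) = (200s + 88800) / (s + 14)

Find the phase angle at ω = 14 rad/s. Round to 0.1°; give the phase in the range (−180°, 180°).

Substitute s = j14:
Numerator: 200(j14) + 88800 = 88800 + j2800
Denominator: (j14) + 14 = 14 + j14
|N| = √(88800² + 2800²) ≈ 88844, ∠N ≈ 1.81°
|D| = √(14² + 14²) ≈ 19.799, ∠D ≈ 45.00°
∠H = 1.81° − 45.00° = -43.19°

-43.2°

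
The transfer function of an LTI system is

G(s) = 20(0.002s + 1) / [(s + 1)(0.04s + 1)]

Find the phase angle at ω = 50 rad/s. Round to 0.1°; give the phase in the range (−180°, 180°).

-146.6°

At ω = 50 rad/s:
zero (1 + j50·0.002) = 1 + j0.1 → |·| ≈ 1.005, ∠ ≈ 5.71°
pole (1 + j50·1) = 1 + j50 → |·| ≈ 50.01, ∠ ≈ 88.85°
pole (1 + j50·0.04) = 1 + j2 → |·| ≈ 2.2361, ∠ ≈ 63.43°
∠G = (5.71°) − (88.85° + 63.43°) = -146.57°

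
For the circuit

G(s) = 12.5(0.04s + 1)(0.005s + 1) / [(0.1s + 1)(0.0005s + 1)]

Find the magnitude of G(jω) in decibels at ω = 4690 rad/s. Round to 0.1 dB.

At ω = 4690 rad/s:
zero (1 + j4690·0.04) = 1 + j187.6 → |·| ≈ 187.6, ∠ ≈ 89.69°
zero (1 + j4690·0.005) = 1 + j23.45 → |·| ≈ 23.471, ∠ ≈ 87.56°
pole (1 + j4690·0.1) = 1 + j469 → |·| ≈ 469, ∠ ≈ 89.88°
pole (1 + j4690·0.0005) = 1 + j2.345 → |·| ≈ 2.5493, ∠ ≈ 66.90°
|G| = 12.5 · 187.6 · 23.471 / (469 · 2.5493) ≈ 46.034
Gain = 20 log₁₀(46.034) ≈ 33.26 dB

33.3 dB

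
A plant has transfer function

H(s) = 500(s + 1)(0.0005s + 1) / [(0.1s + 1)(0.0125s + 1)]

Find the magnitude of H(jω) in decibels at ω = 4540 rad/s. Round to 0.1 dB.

At ω = 4540 rad/s:
zero (1 + j4540·1) = 1 + j4540 → |·| ≈ 4540, ∠ ≈ 89.99°
zero (1 + j4540·0.0005) = 1 + j2.27 → |·| ≈ 2.4805, ∠ ≈ 66.23°
pole (1 + j4540·0.1) = 1 + j454 → |·| ≈ 454, ∠ ≈ 89.87°
pole (1 + j4540·0.0125) = 1 + j56.75 → |·| ≈ 56.759, ∠ ≈ 88.99°
|H| = 500 · 4540 · 2.4805 / (454 · 56.759) ≈ 218.51
Gain = 20 log₁₀(218.51) ≈ 46.79 dB

46.8 dB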